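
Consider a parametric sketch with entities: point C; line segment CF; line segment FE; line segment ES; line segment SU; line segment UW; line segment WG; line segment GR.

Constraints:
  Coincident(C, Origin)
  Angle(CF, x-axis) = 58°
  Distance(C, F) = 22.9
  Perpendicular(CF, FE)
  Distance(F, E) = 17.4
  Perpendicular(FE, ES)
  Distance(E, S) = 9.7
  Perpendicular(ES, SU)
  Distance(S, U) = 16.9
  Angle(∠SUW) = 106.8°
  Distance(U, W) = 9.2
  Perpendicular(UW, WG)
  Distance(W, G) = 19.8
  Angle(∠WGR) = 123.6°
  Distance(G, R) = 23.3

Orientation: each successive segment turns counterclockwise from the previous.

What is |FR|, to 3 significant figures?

36.2

UW is perpendicular to WG, so WG runs at 131°; with |WG| = 19.8, G = (0.451, 32.4). ∠WGR = 123.6° gives GR at -172° from the x-axis; with |GR| = 23.3, R = (-22.6, 29.3). Then |FR| = |R − F| = 36.2.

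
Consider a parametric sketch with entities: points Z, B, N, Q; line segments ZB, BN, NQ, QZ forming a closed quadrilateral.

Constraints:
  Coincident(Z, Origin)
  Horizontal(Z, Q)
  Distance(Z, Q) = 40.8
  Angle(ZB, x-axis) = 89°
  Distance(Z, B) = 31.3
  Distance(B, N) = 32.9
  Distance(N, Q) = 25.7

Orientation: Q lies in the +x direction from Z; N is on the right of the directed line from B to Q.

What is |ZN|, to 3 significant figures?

15.3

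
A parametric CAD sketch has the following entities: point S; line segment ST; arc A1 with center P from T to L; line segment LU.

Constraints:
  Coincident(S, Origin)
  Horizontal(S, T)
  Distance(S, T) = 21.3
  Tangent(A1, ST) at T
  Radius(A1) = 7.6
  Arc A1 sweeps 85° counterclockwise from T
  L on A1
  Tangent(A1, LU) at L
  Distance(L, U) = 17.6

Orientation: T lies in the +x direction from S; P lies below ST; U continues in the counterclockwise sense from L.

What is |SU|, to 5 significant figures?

27.341

On A1, T sits at bearing 90° from P; an 85° counterclockwise sweep puts L at bearing 175°, so L = P + 7.6·(cos 175°, sin 175°) = (13.729, -6.9376). Since A1 is tangent to LU there, PL ⟂ LU, so LU runs along (−sin 175°, cos 175°); with |LU| = 17.6, U = (12.195, -24.471). Then |SU| = |U − S| = 27.341.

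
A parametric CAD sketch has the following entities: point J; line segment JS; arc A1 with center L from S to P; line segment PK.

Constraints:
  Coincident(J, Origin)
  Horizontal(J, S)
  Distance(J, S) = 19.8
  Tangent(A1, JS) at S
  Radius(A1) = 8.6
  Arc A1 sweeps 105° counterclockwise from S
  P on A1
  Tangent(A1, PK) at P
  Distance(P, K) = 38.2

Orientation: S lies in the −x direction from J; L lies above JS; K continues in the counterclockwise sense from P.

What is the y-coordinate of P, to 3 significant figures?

10.8

J is at the origin; JS is horizontal with |JS| = 19.8 and S on the −x side, so S = (-19.8, 0.00). A1 meets JS tangentially, so LS is at right angles to JS, so L = S + (0, 8.6) = (-19.8, 8.60). On A1, S sits at bearing -90° from L; a 105° counterclockwise sweep puts P at bearing 15°, so P = L + 8.6·(cos 15°, sin 15°) = (-11.5, 10.8). So P.y = 10.8.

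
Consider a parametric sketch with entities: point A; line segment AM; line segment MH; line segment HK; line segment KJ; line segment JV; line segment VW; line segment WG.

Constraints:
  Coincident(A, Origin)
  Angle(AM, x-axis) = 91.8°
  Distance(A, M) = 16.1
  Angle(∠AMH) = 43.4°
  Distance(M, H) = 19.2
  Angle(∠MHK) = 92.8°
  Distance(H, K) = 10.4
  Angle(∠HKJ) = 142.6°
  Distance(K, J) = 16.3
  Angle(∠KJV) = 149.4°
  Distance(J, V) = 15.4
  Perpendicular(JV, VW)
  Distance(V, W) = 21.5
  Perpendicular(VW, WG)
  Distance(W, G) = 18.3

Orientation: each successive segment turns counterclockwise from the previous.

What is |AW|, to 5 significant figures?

24.246

A is at the origin; AM runs at 91.8° with length 16.1, so M = (-0.50571, 16.092). ∠AMH = 43.4° gives MH at -131.60° from the x-axis; with |MH| = 19.2, H = (-13.253, 1.7343). ∠MHK = 92.8° gives HK at -44.400° from the x-axis; with |HK| = 10.4, K = (-5.8226, -5.5422). ∠HKJ = 142.6° gives KJ at -7.0000° from the x-axis; with |KJ| = 16.3, J = (10.356, -7.5286). ∠KJV = 149.4° gives JV at 23.600° from the x-axis; with |JV| = 15.4, V = (24.468, -1.3633). The perpendicularity gives VW at right angles to JV, so VW runs at 113.60°; with |VW| = 21.5, W = (15.860, 18.339). Then |AW| = |W − A| = 24.246.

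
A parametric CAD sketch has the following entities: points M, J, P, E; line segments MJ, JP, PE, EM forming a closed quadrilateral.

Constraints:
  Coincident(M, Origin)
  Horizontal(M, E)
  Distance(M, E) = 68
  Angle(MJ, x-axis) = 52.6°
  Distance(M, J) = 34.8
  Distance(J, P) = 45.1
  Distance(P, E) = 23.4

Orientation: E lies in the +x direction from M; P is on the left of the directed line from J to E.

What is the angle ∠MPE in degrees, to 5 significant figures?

75.383°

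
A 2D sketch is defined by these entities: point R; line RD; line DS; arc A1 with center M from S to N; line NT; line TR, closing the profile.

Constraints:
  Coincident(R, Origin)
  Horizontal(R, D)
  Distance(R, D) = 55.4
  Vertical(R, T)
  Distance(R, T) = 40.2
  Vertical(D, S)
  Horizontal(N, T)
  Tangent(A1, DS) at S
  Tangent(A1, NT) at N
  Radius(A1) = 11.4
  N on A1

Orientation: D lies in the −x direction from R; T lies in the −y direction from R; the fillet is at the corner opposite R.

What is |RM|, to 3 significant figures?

52.6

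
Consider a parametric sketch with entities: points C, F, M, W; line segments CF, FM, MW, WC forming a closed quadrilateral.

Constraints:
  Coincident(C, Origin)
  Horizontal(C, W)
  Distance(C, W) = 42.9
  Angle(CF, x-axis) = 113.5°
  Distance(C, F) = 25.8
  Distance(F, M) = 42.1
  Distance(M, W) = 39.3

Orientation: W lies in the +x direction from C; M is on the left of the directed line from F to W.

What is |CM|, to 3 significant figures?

47.4

Checks: |FM| = 42.10 ✓; |MW| = 39.30 ✓.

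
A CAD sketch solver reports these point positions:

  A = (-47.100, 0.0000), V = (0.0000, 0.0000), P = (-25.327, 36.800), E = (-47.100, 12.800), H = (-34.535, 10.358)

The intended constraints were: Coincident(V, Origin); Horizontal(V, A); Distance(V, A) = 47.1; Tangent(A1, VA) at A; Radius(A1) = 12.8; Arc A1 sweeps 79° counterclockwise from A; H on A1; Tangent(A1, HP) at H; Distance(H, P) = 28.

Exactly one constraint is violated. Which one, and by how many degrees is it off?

Tangent(A1, HP) at H — off by 8.20°.

V = (0.00, 0.00) ✓; V.y = 0.00, A.y = 0.00 ✓; |VA| = 47.10 ✓; ∠(EA, AV) = 90.00° ✓; |EA| = 12.80 ✓; bearing(E→H) − bearing(E→A) = 79.00° ✓; |EH| = 12.80 ✓; ∠(EH, HP) = 98.20° ✗; |HP| = 28.00 ✓.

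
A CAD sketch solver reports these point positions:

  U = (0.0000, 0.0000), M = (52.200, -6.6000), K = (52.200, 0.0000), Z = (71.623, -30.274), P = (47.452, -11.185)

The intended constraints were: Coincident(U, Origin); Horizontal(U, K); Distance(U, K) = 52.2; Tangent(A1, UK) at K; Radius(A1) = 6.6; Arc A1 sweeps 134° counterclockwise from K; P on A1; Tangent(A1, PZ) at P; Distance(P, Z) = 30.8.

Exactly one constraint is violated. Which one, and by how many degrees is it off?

Tangent(A1, PZ) at P — off by 7.70°.

U = (0.00, 0.00) ✓; U.y = 0.00, K.y = 0.00 ✓; |UK| = 52.20 ✓; ∠(MK, KU) = 90.00° ✓; |MK| = 6.600 ✓; bearing(M→P) − bearing(M→K) = 134.0° ✓; |MP| = 6.600 ✓; ∠(MP, PZ) = 82.30° ✗; |PZ| = 30.80 ✓.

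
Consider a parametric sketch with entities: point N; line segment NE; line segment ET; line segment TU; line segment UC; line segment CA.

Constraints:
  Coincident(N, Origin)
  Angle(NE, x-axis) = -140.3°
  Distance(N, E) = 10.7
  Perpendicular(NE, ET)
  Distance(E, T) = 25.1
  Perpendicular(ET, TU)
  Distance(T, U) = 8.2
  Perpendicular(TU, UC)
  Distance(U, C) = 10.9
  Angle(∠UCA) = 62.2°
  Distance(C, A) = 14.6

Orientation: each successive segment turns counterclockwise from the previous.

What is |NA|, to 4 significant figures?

26.06

TU ⟂ UC, so UC runs at 129.7°; with |UC| = 10.9, C = (7.147, -12.52). ∠UCA = 62.2° gives CA at -112.5° from the x-axis; with |CA| = 14.6, A = (1.560, -26.01). Then |NA| = |A − N| = 26.06.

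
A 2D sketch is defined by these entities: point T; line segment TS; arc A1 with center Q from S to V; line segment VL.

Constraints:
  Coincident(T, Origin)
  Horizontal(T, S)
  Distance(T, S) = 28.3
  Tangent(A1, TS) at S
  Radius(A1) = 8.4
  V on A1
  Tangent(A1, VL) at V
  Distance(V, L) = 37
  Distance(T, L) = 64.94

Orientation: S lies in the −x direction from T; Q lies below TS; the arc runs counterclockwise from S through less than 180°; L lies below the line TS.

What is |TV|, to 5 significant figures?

35.909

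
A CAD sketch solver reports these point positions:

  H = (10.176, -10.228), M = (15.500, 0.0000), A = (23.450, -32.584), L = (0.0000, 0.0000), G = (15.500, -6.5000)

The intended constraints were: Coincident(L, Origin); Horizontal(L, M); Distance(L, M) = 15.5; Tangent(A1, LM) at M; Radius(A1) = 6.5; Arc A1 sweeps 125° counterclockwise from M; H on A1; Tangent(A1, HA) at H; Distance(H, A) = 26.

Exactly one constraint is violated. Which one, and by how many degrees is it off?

Tangent(A1, HA) at H — off by 4.30°.

L = (0.00, 0.00) ✓; L.y = 0.00, M.y = 0.00 ✓; |LM| = 15.50 ✓; ∠(GM, ML) = 90.00° ✓; |GM| = 6.500 ✓; bearing(G→H) − bearing(G→M) = 125.0° ✓; |GH| = 6.499 ✓; ∠(GH, HA) = 94.30° ✗; |HA| = 26.00 ✓.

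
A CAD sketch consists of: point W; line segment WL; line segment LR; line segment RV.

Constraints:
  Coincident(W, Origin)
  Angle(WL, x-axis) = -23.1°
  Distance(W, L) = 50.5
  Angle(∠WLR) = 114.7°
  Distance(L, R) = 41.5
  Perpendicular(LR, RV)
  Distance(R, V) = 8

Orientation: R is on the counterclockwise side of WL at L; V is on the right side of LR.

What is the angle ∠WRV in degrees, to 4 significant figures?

126.2°

W is at the origin; WL runs at -23.1° with length 50.5, so L = 50.5·(cos -23.1°, sin -23.1°) = (46.45, -19.81). ∠WLR = 114.7°, so LR runs at -23.1° + (180° − 114.7°) = 42.20° from the x-axis; with |LR| = 41.5, R = L + 41.5·(cos 42.20°, sin 42.20°) = (77.19, 8.063). LR ⟂ RV; with |RV| = 8.0 on the right of LR, V = R + 8.0·(0.6717, -0.7408) = (82.57, 2.137). Then cos ∠WRV = RW·RV / (|RW||RV|), giving 126.2°.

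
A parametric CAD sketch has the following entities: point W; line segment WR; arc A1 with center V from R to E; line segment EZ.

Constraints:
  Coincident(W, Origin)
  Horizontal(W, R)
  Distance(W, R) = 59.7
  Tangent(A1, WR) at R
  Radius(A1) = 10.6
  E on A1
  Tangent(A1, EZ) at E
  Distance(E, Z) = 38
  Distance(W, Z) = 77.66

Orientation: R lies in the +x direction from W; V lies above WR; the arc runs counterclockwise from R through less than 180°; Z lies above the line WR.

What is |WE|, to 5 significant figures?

71.185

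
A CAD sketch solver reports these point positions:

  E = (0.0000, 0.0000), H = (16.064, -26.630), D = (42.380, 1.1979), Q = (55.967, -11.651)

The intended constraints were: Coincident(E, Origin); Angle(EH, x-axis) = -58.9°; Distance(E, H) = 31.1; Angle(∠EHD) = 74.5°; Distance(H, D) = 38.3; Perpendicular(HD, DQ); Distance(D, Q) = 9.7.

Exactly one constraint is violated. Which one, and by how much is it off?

Distance(D, Q) = 9.7 — off by 9.00.

E = (0.00, 0.00) ✓; EH at -58.90° ✓; |EH| = 31.10 ✓; ∠EHD = 74.50° ✓; |HD| = 38.30 ✓; ∠(HD, DQ) = 90.00° ✓; |DQ| = 18.70 ✗.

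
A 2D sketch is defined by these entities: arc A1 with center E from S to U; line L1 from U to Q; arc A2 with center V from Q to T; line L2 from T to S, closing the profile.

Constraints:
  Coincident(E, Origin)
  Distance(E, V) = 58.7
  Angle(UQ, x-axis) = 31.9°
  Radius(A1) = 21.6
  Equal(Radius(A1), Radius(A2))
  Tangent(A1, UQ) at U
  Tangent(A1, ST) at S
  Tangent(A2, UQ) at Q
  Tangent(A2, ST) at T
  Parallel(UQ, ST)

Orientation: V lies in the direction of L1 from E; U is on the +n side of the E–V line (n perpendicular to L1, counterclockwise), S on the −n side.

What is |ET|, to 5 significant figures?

62.548

The slot axis is L1's direction at 31.9°, so u = (cos 31.9°, sin 31.9°) = (0.84897, 0.52844) and n = (−sin 31.9°, cos 31.9°) = (-0.52844, 0.84897). E is at the origin and V lies 58.7 along u from E, so V = 58.7·u = (49.835, 31.019). Tangency of A1 to both parallel lines with radius 21.6 puts U and S at E ± 21.6·n: U = (-11.414, 18.338), S = (11.414, -18.338). Equal radii place Q and T the same way about V: Q = V + 21.6·n = (38.420, 49.357), T = V − 21.6·n = (61.249, 12.682). Then |ET| = |T − E| = 62.548.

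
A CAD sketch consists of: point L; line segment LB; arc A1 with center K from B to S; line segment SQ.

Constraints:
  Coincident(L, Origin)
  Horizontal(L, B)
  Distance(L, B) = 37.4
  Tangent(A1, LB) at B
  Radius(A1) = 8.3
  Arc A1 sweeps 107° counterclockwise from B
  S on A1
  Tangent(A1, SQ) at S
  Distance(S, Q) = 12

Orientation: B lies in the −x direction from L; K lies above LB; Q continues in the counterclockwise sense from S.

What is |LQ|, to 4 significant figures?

39.75

On A1, B sits at bearing -90° from K; a 107° counterclockwise sweep puts S at bearing 17°, so S = K + 8.3·(cos 17°, sin 17°) = (-29.46, 10.73). A1 meets SQ tangentially, so KS is at right angles to SQ, so SQ runs along (−sin 17°, cos 17°); with |SQ| = 12.0, Q = (-32.97, 22.20). Then |LQ| = |Q − L| = 39.75.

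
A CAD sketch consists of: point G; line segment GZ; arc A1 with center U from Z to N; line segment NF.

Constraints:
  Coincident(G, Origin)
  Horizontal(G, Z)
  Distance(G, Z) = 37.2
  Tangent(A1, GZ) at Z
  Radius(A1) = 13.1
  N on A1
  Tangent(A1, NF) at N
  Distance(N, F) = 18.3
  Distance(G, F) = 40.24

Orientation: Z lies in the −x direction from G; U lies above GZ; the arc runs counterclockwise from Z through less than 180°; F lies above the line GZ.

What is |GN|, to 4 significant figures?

27.63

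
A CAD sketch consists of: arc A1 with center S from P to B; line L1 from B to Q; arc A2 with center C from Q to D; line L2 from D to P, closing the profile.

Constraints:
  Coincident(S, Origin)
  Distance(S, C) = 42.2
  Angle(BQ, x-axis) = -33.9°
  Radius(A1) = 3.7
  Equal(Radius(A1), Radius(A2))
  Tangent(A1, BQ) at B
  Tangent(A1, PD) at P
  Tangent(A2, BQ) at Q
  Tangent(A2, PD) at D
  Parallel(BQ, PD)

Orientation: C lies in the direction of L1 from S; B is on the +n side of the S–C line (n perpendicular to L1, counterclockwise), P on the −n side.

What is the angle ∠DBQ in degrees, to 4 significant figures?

9.946°

The slot axis is L1's direction at -33.9°, so u = (cos -33.9°, sin -33.9°) = (0.8300, -0.5577) and n = (−sin -33.9°, cos -33.9°) = (0.5577, 0.8300). S is at the origin and C lies 42.2 along u from S, so C = 42.2·u = (35.03, -23.54). Tangency of A1 to both parallel lines with radius 3.7 puts B and P at S ± 3.7·n: B = (2.064, 3.071), P = (-2.064, -3.071). Equal radii place Q and D the same way about C: Q = C + 3.7·n = (37.09, -20.47), D = C − 3.7·n = (32.96, -26.61). Then cos ∠DBQ = BD·BQ / (|BD||BQ|), giving 9.946°.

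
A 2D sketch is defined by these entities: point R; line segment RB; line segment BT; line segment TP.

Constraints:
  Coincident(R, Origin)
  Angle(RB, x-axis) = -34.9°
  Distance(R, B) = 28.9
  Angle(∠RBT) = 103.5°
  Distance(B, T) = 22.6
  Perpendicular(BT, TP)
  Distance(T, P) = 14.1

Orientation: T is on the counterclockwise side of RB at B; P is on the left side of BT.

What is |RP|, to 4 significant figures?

32.52

∠RBT = 103.5°, so BT runs at -34.9° + (180° − 103.5°) = 41.60° from the x-axis; with |BT| = 22.6, T = B + 22.6·(cos 41.60°, sin 41.60°) = (40.60, -1.530). BT ⟂ TP; with |TP| = 14.1 on the left of BT, P = T + 14.1·(-0.6639, 0.7478) = (31.24, 9.014). Then |RP| = |P − R| = 32.52.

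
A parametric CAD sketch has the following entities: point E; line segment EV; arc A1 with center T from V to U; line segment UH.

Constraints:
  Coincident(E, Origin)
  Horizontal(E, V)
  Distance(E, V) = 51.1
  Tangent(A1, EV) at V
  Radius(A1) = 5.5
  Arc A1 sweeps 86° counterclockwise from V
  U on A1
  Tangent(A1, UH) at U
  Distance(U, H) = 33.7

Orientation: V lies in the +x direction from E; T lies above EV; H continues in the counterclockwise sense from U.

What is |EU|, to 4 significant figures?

56.82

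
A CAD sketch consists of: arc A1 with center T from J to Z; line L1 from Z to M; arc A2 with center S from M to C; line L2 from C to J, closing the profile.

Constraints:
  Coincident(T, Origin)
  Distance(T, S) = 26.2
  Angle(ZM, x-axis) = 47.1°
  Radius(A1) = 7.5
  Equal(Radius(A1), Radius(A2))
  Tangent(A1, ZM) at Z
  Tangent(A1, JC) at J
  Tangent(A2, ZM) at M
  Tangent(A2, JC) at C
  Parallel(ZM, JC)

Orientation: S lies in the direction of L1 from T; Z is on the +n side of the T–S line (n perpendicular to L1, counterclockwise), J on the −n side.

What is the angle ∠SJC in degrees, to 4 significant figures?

15.97°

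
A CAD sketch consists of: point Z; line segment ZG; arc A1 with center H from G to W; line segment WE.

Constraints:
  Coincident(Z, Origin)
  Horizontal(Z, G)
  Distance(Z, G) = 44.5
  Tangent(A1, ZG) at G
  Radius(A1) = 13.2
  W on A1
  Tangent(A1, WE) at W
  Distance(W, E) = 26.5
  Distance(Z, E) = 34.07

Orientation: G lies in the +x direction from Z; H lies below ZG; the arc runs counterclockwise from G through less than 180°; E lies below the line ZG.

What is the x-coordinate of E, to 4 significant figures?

19.02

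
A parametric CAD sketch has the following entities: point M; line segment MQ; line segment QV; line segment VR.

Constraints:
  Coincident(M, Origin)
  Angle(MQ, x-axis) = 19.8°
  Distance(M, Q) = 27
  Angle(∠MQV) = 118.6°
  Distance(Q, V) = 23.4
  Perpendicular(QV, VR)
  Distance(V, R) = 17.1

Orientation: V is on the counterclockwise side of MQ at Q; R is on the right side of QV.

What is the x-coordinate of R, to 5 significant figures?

45.882

M is at the origin; MQ runs at 19.8° with length 27.0, so Q = 27.0·(cos 19.8°, sin 19.8°) = (25.404, 9.1459). ∠MQV = 118.6°, so QV runs at 19.8° + (180° − 118.6°) = 81.200° from the x-axis; with |QV| = 23.4, V = Q + 23.4·(cos 81.200°, sin 81.200°) = (28.984, 32.270). QV ⟂ VR; with |VR| = 17.1 on the right of QV, R = V + 17.1·(0.98823, -0.15299) = (45.882, 29.654). So R.x = 45.882.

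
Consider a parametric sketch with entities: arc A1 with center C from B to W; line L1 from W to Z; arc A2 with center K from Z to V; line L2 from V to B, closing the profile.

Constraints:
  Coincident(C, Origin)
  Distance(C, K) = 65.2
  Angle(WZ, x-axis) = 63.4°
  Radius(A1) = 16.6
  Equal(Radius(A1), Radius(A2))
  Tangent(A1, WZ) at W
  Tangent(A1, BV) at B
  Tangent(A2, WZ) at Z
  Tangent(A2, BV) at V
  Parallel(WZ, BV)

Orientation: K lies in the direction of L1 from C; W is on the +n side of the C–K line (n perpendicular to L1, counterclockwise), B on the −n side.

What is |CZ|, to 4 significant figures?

67.28

The slot axis is L1's direction at 63.4°, so u = (cos 63.4°, sin 63.4°) = (0.4478, 0.8942) and n = (−sin 63.4°, cos 63.4°) = (-0.8942, 0.4478). C is at the origin and K lies 65.2 along u from C, so K = 65.2·u = (29.19, 58.30). Tangency of A1 to both parallel lines with radius 16.6 puts W and B at C ± 16.6·n: W = (-14.84, 7.433), B = (14.84, -7.433). Equal radii place Z and V the same way about K: Z = K + 16.6·n = (14.35, 65.73), V = K − 16.6·n = (44.04, 50.87). Then |CZ| = |Z − C| = 67.28.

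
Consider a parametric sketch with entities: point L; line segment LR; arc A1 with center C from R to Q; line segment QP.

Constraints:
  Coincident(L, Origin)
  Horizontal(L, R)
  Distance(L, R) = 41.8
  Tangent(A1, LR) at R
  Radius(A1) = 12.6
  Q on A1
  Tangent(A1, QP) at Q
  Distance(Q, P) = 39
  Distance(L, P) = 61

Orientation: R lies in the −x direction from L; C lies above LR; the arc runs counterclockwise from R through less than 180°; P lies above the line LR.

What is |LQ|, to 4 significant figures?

32.12

Checks: |CQ| = 12.60 ✓; ∠(CQ, QP) = 90.00° ✓; |QP| = 39.00 ✓; |LP| = 61.00 ✓.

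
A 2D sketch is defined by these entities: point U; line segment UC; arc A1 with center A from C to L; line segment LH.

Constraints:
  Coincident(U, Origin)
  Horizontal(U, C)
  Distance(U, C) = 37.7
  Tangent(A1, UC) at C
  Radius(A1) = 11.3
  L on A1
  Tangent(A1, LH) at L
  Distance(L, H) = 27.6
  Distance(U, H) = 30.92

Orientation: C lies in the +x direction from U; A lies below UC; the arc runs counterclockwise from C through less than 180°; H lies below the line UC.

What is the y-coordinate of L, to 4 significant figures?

-5.050

Checks: U.y = 0.00, C.y = 0.00 ✓; |AL| = 11.30 ✓; ∠(AL, LH) = 90.00° ✓; |LH| = 27.60 ✓; |UH| = 30.92 ✓.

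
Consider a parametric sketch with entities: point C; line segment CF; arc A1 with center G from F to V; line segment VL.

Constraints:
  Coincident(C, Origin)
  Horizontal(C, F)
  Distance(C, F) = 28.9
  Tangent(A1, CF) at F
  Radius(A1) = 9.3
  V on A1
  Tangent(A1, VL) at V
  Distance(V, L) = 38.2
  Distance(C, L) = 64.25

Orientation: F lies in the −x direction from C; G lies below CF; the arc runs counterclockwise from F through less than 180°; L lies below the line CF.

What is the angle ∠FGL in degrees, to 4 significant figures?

153.8°

Checks: |GV| = 9.300 ✓; ∠(GV, VL) = 90.00° ✓; |VL| = 38.20 ✓; |CL| = 64.25 ✓.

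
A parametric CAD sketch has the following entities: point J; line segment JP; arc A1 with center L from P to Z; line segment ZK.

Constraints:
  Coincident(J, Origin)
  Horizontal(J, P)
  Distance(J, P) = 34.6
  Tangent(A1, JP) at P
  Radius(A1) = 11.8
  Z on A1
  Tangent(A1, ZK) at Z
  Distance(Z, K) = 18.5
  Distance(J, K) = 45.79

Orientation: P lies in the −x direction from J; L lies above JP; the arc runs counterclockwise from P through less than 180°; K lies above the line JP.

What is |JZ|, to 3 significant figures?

29.0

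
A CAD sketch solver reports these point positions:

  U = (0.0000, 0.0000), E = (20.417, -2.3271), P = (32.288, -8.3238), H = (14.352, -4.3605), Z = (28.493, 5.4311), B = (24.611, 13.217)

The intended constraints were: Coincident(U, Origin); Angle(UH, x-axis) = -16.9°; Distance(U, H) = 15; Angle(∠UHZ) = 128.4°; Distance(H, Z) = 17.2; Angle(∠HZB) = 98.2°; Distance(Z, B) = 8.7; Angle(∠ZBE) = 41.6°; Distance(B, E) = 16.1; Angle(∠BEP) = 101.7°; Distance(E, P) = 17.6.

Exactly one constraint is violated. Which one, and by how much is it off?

Distance(E, P) = 17.6 — off by 4.30.

U = (0.00, 0.00) ✓; UH at -16.90° ✓; |UH| = 15.00 ✓; ∠UHZ = 128.4° ✓; |HZ| = 17.20 ✓; ∠HZB = 98.20° ✓; |ZB| = 8.700 ✓; ∠ZBE = 41.60° ✓; |BE| = 16.10 ✓; ∠BEP = 101.7° ✓; |EP| = 13.30 ✗.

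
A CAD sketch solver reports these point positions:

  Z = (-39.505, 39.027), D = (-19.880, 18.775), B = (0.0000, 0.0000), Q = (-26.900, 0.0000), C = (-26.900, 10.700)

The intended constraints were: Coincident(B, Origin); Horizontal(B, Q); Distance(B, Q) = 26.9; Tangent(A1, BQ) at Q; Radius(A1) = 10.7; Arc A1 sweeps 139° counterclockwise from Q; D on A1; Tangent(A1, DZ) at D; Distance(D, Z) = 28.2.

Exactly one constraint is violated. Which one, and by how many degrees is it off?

Tangent(A1, DZ) at D — off by 4.90°.

B = (0.00, 0.00) ✓; B.y = 0.00, Q.y = 0.00 ✓; |BQ| = 26.90 ✓; ∠(CQ, QB) = 90.00° ✓; |CQ| = 10.70 ✓; bearing(C→D) − bearing(C→Q) = 139.0° ✓; |CD| = 10.70 ✓; ∠(CD, DZ) = 94.90° ✗; |DZ| = 28.20 ✓.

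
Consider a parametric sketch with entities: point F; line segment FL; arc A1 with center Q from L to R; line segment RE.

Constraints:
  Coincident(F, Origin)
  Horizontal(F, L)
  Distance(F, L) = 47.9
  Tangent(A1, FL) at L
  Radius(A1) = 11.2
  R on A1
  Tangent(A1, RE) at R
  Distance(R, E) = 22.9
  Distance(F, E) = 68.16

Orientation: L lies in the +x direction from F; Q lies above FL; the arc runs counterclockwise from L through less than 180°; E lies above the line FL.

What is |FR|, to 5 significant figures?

60.162

F is at the origin; F and L share the same y with |FL| = 47.9 and L on the +x side, so L = (47.900, 0.0000). Since A1 is tangent to FL there, QL ⟂ FL, so Q = L + (0, 11.2) = (47.900, 11.200). Since QR ⟂ RE (tangency), |QE| = √(11.2² + 22.9²) = 25.492 regardless of where R sits on A1. So E lies on both circle(F, 68.16) and circle(Q, 25.492); the above-FL intersection is E = (58.984, 34.156). R is the foot of the tangent from E: R = (59.100, 11.257).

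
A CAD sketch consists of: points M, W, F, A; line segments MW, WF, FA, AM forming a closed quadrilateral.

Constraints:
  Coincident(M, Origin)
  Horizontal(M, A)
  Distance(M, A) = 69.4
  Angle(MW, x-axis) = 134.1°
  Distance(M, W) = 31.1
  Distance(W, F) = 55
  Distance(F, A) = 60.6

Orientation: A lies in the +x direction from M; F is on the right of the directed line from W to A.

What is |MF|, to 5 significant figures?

24.258

M is at the origin; MA is horizontal with |MA| = 69.4 and A in +x, so A = (69.4, 0). MW runs at 134.1° with |MW| = 31.1, so W = (-21.643, 22.334). F is determined by |WF| = 55.0 and |FA| = 60.6 together: it lies at the intersection of circle(W, 55.0) and circle(A, 60.6). With |WA| = 93.742, the foot of the radical line on WA is 43.418 from W and the perpendicular offset is √(55.0² − 43.418²) = 33.762. Taking the right-of-WA solution: F = (12.481, -20.800).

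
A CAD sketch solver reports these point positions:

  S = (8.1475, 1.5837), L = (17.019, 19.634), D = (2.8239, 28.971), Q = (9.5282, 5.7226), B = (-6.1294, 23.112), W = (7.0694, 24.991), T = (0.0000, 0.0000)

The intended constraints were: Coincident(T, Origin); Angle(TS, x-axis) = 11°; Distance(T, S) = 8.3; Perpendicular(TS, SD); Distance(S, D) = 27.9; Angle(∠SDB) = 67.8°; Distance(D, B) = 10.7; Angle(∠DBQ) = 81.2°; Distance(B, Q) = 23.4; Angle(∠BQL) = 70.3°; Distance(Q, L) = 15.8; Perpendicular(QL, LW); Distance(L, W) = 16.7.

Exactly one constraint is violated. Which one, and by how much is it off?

Distance(L, W) = 16.7 — off by 5.40.

T = (0.00, 0.00) ✓; TS at 11.00° ✓; |TS| = 8.300 ✓; ∠(TS, SD) = 90.00° ✓; |SD| = 27.90 ✓; ∠SDB = 67.80° ✓; |DB| = 10.70 ✓; ∠DBQ = 81.20° ✓; |BQ| = 23.40 ✓; ∠BQL = 70.30° ✓; |QL| = 15.80 ✓; ∠(QL, LW) = 90.00° ✓; |LW| = 11.30 ✗.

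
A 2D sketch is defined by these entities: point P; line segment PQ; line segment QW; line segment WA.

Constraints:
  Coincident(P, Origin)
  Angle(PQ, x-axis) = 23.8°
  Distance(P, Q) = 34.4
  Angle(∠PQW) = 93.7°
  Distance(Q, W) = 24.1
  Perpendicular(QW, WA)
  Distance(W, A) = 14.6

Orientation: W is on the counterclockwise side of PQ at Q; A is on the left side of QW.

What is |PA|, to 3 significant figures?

32.9

P is at the origin; PQ runs at 23.8° with length 34.4, so Q = 34.4·(cos 23.8°, sin 23.8°) = (31.5, 13.9). ∠PQW = 93.7°, so QW runs at 23.8° + (180° − 93.7°) = 110° from the x-axis; with |QW| = 24.1, W = Q + 24.1·(cos 110°, sin 110°) = (23.2, 36.5). QW is perpendicular to WA; with |WA| = 14.6 on the left of QW, A = W + 14.6·(-0.939, -0.344) = (9.48, 31.5). Then |PA| = |A − P| = 32.9.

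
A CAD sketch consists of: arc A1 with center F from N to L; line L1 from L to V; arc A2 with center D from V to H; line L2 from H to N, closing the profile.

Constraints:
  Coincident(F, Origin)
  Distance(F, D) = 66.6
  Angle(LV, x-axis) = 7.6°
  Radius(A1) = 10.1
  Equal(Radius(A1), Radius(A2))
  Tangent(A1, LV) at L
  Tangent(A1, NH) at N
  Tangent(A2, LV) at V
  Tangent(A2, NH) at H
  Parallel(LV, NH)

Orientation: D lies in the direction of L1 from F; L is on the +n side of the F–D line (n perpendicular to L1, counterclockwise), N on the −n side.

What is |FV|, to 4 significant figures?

67.36

The slot axis is L1's direction at 7.6°, so u = (cos 7.6°, sin 7.6°) = (0.9912, 0.1323) and n = (−sin 7.6°, cos 7.6°) = (-0.1323, 0.9912). F is at the origin and D lies 66.6 along u from F, so D = 66.6·u = (66.01, 8.808). Tangency of A1 to both parallel lines with radius 10.1 puts L and N at F ± 10.1·n: L = (-1.336, 10.01), N = (1.336, -10.01). Equal radii place V and H the same way about D: V = D + 10.1·n = (64.68, 18.82), H = D − 10.1·n = (67.35, -1.203). Then |FV| = |V − F| = 67.36.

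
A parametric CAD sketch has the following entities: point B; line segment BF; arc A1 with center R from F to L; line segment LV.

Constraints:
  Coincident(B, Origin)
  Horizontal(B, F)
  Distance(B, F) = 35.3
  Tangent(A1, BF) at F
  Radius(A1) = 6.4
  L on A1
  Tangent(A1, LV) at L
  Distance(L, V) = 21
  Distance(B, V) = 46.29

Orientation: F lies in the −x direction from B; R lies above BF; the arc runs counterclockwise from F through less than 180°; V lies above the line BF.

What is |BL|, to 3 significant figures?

30.5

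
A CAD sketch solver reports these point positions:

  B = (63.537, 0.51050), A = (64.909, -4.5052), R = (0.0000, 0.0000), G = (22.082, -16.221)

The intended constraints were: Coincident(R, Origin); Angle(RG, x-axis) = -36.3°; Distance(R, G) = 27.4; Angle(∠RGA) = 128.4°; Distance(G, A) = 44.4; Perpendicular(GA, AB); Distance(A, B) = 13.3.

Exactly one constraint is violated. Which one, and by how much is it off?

Distance(A, B) = 13.3 — off by 8.10.

R = (0.00, 0.00) ✓; RG at -36.30° ✓; |RG| = 27.40 ✓; ∠RGA = 128.4° ✓; |GA| = 44.40 ✓; ∠(GA, AB) = 90.00° ✓; |AB| = 5.200 ✗.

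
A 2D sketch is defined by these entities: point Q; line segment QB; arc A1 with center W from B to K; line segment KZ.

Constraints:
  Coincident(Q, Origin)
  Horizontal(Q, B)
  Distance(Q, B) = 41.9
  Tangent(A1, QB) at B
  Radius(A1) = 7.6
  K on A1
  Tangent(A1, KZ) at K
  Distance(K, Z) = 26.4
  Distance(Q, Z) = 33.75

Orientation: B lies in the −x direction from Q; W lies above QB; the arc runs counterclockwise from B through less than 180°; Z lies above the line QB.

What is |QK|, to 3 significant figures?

35.6

Q is at the origin; Q and B share the same y with |QB| = 41.9 and B on the −x side, so B = (-41.9, 0.00). The tangent condition forces WB to be normal to QB, so W = B + (0, 7.6) = (-41.9, 7.60). Since WK ⟂ KZ (tangency), |WZ| = √(7.6² + 26.4²) = 27.5 regardless of where K sits on A1. So Z lies on both circle(Q, 33.75) and circle(W, 27.5); the above-QB intersection is Z = (-21.5, 26.0). K is the foot of the tangent from Z: K = (-35.4, 3.59).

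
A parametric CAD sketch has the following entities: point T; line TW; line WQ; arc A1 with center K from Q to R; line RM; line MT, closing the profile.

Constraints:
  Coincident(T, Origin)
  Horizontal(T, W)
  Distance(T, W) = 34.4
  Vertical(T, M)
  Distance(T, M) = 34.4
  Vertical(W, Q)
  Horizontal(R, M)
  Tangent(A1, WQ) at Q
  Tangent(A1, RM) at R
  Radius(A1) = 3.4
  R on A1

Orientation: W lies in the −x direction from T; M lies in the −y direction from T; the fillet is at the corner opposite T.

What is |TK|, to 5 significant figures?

43.841

T and M share the same x with |TM| = 34.4 and M on the −y side, so M = (0.0000, -34.400). The virtual corner opposite T is at (-34.400, -34.400). A1 meets WQ tangentially, so KQ is at right angles to WQ and tangency of A1 to RM means the radius KR is perpendicular to RM, with radius 3.4, so the center K sits 3.4 in from both sides at K = (-31.000, -31.000). Then |TK| = |K − T| = 43.841.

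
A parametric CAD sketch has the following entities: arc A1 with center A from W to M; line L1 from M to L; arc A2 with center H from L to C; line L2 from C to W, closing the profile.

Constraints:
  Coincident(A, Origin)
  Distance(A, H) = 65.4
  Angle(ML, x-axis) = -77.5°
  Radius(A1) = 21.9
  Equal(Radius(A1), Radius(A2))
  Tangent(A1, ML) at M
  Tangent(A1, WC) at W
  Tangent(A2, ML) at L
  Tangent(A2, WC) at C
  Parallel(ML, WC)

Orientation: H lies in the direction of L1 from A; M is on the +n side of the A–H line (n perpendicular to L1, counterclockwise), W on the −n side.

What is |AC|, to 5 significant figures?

68.969

The slot axis is L1's direction at -77.5°, so u = (cos -77.5°, sin -77.5°) = (0.21644, -0.97630) and n = (−sin -77.5°, cos -77.5°) = (0.97630, 0.21644). A is at the origin and H lies 65.4 along u from A, so H = 65.4·u = (14.155, -63.850). Tangency of A1 to both parallel lines with radius 21.9 puts M and W at A ± 21.9·n: M = (21.381, 4.7400), W = (-21.381, -4.7400). Equal radii place L and C the same way about H: L = H + 21.9·n = (35.536, -59.110), C = H − 21.9·n = (-7.2257, -68.590). Then |AC| = |C − A| = 68.969.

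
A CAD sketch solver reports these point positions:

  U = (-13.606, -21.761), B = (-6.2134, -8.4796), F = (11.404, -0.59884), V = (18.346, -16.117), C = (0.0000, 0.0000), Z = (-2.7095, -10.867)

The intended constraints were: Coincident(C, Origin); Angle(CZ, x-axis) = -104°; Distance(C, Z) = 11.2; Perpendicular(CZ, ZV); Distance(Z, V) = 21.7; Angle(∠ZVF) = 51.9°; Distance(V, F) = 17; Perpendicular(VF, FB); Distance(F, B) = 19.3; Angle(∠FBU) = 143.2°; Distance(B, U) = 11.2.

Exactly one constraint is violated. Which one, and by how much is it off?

Distance(B, U) = 11.2 — off by 4.00.

C = (0.00, 0.00) ✓; CZ at -104.0° ✓; |CZ| = 11.20 ✓; ∠(CZ, ZV) = 90.00° ✓; |ZV| = 21.70 ✓; ∠ZVF = 51.90° ✓; |VF| = 17.00 ✓; ∠(VF, FB) = 90.00° ✓; |FB| = 19.30 ✓; ∠FBU = 143.2° ✓; |BU| = 15.20 ✗.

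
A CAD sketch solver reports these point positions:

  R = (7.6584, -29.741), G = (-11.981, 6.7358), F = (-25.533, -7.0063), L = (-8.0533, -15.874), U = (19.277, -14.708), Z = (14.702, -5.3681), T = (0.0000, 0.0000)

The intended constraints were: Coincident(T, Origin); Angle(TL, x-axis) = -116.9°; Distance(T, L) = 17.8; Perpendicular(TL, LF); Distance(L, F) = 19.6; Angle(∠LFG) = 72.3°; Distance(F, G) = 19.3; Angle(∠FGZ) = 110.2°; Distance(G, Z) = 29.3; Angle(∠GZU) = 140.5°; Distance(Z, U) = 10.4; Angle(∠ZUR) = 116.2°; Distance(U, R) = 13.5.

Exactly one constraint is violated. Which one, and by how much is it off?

Distance(U, R) = 13.5 — off by 5.50.

T = (0.00, 0.00) ✓; TL at -116.9° ✓; |TL| = 17.80 ✓; ∠(TL, LF) = 90.00° ✓; |LF| = 19.60 ✓; ∠LFG = 72.30° ✓; |FG| = 19.30 ✓; ∠FGZ = 110.2° ✓; |GZ| = 29.30 ✓; ∠GZU = 140.5° ✓; |ZU| = 10.40 ✓; ∠ZUR = 116.2° ✓; |UR| = 19.00 ✗.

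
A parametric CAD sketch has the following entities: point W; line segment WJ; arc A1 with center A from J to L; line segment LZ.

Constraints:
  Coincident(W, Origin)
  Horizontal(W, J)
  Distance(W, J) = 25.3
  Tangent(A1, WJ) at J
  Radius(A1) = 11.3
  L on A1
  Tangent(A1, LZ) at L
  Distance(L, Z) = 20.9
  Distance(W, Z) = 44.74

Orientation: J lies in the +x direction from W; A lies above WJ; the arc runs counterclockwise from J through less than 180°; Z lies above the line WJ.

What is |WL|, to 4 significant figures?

39.00

W is at the origin; W and J share the same y with |WJ| = 25.3 and J on the +x side, so J = (25.30, 0.000). Tangency of A1 to WJ means the radius AJ is perpendicular to WJ, so A = J + (0, 11.3) = (25.30, 11.30). Since AL ⟂ LZ (tangency), |AZ| = √(11.3² + 20.9²) = 23.76 regardless of where L sits on A1. So Z lies on both circle(W, 44.74) and circle(A, 23.76); the above-WJ intersection is Z = (27.99, 34.91). L is the foot of the tangent from Z: L = (35.78, 15.52).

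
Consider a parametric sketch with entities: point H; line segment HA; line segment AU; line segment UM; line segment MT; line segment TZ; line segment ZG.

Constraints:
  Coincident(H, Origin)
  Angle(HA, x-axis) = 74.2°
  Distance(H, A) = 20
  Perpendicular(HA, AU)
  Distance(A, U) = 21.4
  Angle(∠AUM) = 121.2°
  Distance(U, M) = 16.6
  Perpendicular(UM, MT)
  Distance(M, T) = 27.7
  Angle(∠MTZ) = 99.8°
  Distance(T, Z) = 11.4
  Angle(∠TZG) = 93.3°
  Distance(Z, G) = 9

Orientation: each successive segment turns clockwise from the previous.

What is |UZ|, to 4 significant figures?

30.12

H is at the origin; HA runs at 74.2° with length 20.0, so A = (5.446, 19.24). The perpendicularity gives AU at right angles to HA, so AU runs at -15.80°; with |AU| = 21.4, U = (26.04, 13.42). ∠AUM = 121.2° gives UM at -74.60° from the x-axis; with |UM| = 16.6, M = (30.45, -2.586). UM ⟂ MT, so MT runs at -164.6°; with |MT| = 27.7, T = (3.740, -9.942). ∠MTZ = 99.8° gives TZ at 115.2° from the x-axis; with |TZ| = 11.4, Z = (-1.114, 0.3727). Then |UZ| = |Z − U| = 30.12.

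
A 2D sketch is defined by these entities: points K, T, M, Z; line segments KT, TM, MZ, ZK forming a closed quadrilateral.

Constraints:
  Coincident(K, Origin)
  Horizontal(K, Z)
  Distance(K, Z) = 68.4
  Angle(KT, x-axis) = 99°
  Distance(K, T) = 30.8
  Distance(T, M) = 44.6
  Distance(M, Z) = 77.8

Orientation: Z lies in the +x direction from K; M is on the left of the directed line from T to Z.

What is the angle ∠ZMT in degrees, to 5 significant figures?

75.346°

Checks: |TM| = 44.60 ✓; |MZ| = 77.80 ✓.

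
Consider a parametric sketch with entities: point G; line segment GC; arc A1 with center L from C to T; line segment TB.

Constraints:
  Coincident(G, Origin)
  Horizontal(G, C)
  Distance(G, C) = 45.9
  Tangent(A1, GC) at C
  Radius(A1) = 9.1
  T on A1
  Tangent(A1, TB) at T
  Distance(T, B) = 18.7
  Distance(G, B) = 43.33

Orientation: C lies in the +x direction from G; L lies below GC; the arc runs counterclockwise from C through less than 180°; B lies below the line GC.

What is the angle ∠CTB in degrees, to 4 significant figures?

138.9°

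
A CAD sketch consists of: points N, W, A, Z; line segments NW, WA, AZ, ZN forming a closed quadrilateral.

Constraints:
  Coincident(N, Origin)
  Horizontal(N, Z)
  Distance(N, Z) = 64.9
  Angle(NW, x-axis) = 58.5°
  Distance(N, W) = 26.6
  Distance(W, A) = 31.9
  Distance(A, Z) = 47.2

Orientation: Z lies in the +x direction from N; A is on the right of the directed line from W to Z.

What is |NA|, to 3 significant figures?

20.6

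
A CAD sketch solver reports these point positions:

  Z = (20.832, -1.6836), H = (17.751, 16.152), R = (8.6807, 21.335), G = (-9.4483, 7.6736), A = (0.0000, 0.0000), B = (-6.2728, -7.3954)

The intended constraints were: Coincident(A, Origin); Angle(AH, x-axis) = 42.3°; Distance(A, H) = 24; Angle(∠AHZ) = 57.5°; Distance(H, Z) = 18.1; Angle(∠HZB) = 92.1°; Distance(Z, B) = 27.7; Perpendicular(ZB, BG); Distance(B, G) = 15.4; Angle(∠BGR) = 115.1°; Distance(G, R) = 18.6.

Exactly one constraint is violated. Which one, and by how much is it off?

Distance(G, R) = 18.6 — off by 4.10.

A = (0.00, 0.00) ✓; AH at 42.30° ✓; |AH| = 24.00 ✓; ∠AHZ = 57.50° ✓; |HZ| = 18.10 ✓; ∠HZB = 92.10° ✓; |ZB| = 27.70 ✓; ∠(ZB, BG) = 90.00° ✓; |BG| = 15.40 ✓; ∠BGR = 115.1° ✓; |GR| = 22.70 ✗.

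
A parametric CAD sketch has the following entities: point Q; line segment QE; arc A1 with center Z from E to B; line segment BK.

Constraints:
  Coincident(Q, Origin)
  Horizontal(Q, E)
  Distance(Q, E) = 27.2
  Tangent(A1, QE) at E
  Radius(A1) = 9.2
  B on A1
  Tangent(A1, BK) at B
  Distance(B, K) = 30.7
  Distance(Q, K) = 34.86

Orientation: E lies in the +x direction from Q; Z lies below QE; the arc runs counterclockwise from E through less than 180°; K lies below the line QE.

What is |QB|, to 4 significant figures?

19.54

Q is at the origin; QE is horizontal with |QE| = 27.2 and E on the +x side, so E = (27.20, 0.000). Tangency of A1 to QE means the radius ZE is perpendicular to QE, so Z = E + (0, -9.2) = (27.20, -9.200). Since ZB ⟂ BK (tangency), |ZK| = √(9.2² + 30.7²) = 32.05 regardless of where B sits on A1. So K lies on both circle(Q, 34.86) and circle(Z, 32.05); the below-QE intersection is K = (7.067, -34.14). B is the foot of the tangent from K: B = (18.68, -5.719).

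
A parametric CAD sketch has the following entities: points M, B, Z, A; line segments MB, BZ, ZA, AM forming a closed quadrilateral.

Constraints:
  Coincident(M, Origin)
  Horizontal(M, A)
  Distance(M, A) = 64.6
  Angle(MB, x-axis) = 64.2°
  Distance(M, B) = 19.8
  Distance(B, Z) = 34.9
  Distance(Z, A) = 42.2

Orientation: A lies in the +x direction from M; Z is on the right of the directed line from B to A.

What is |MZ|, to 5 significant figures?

27.872

Checks: |BZ| = 34.90 ✓; |ZA| = 42.20 ✓.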